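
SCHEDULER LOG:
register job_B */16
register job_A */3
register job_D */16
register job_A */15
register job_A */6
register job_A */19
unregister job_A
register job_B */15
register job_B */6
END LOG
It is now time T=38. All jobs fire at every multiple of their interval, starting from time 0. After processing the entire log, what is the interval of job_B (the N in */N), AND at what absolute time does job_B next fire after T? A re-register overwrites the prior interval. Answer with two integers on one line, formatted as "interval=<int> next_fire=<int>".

Op 1: register job_B */16 -> active={job_B:*/16}
Op 2: register job_A */3 -> active={job_A:*/3, job_B:*/16}
Op 3: register job_D */16 -> active={job_A:*/3, job_B:*/16, job_D:*/16}
Op 4: register job_A */15 -> active={job_A:*/15, job_B:*/16, job_D:*/16}
Op 5: register job_A */6 -> active={job_A:*/6, job_B:*/16, job_D:*/16}
Op 6: register job_A */19 -> active={job_A:*/19, job_B:*/16, job_D:*/16}
Op 7: unregister job_A -> active={job_B:*/16, job_D:*/16}
Op 8: register job_B */15 -> active={job_B:*/15, job_D:*/16}
Op 9: register job_B */6 -> active={job_B:*/6, job_D:*/16}
Final interval of job_B = 6
Next fire of job_B after T=38: (38//6+1)*6 = 42

Answer: interval=6 next_fire=42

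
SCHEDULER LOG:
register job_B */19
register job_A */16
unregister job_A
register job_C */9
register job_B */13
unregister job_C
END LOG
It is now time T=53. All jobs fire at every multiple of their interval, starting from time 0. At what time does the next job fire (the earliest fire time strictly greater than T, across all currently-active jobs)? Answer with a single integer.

Answer: 65

Derivation:
Op 1: register job_B */19 -> active={job_B:*/19}
Op 2: register job_A */16 -> active={job_A:*/16, job_B:*/19}
Op 3: unregister job_A -> active={job_B:*/19}
Op 4: register job_C */9 -> active={job_B:*/19, job_C:*/9}
Op 5: register job_B */13 -> active={job_B:*/13, job_C:*/9}
Op 6: unregister job_C -> active={job_B:*/13}
  job_B: interval 13, next fire after T=53 is 65
Earliest fire time = 65 (job job_B)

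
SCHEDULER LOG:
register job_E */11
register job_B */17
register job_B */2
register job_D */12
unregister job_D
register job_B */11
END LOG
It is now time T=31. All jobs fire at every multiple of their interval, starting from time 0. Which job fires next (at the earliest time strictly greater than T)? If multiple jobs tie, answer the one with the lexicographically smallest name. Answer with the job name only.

Answer: job_B

Derivation:
Op 1: register job_E */11 -> active={job_E:*/11}
Op 2: register job_B */17 -> active={job_B:*/17, job_E:*/11}
Op 3: register job_B */2 -> active={job_B:*/2, job_E:*/11}
Op 4: register job_D */12 -> active={job_B:*/2, job_D:*/12, job_E:*/11}
Op 5: unregister job_D -> active={job_B:*/2, job_E:*/11}
Op 6: register job_B */11 -> active={job_B:*/11, job_E:*/11}
  job_B: interval 11, next fire after T=31 is 33
  job_E: interval 11, next fire after T=31 is 33
Earliest = 33, winner (lex tiebreak) = job_B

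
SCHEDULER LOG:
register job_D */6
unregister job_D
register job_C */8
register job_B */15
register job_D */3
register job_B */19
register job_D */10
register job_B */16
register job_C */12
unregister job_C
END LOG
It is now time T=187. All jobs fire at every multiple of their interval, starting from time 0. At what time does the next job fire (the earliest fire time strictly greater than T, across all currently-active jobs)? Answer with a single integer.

Answer: 190

Derivation:
Op 1: register job_D */6 -> active={job_D:*/6}
Op 2: unregister job_D -> active={}
Op 3: register job_C */8 -> active={job_C:*/8}
Op 4: register job_B */15 -> active={job_B:*/15, job_C:*/8}
Op 5: register job_D */3 -> active={job_B:*/15, job_C:*/8, job_D:*/3}
Op 6: register job_B */19 -> active={job_B:*/19, job_C:*/8, job_D:*/3}
Op 7: register job_D */10 -> active={job_B:*/19, job_C:*/8, job_D:*/10}
Op 8: register job_B */16 -> active={job_B:*/16, job_C:*/8, job_D:*/10}
Op 9: register job_C */12 -> active={job_B:*/16, job_C:*/12, job_D:*/10}
Op 10: unregister job_C -> active={job_B:*/16, job_D:*/10}
  job_B: interval 16, next fire after T=187 is 192
  job_D: interval 10, next fire after T=187 is 190
Earliest fire time = 190 (job job_D)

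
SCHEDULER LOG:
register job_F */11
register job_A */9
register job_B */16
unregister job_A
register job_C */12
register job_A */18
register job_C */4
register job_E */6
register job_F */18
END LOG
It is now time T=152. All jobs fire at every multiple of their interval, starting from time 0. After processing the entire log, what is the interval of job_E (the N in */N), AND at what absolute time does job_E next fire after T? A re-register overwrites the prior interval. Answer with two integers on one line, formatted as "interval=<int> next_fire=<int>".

Op 1: register job_F */11 -> active={job_F:*/11}
Op 2: register job_A */9 -> active={job_A:*/9, job_F:*/11}
Op 3: register job_B */16 -> active={job_A:*/9, job_B:*/16, job_F:*/11}
Op 4: unregister job_A -> active={job_B:*/16, job_F:*/11}
Op 5: register job_C */12 -> active={job_B:*/16, job_C:*/12, job_F:*/11}
Op 6: register job_A */18 -> active={job_A:*/18, job_B:*/16, job_C:*/12, job_F:*/11}
Op 7: register job_C */4 -> active={job_A:*/18, job_B:*/16, job_C:*/4, job_F:*/11}
Op 8: register job_E */6 -> active={job_A:*/18, job_B:*/16, job_C:*/4, job_E:*/6, job_F:*/11}
Op 9: register job_F */18 -> active={job_A:*/18, job_B:*/16, job_C:*/4, job_E:*/6, job_F:*/18}
Final interval of job_E = 6
Next fire of job_E after T=152: (152//6+1)*6 = 156

Answer: interval=6 next_fire=156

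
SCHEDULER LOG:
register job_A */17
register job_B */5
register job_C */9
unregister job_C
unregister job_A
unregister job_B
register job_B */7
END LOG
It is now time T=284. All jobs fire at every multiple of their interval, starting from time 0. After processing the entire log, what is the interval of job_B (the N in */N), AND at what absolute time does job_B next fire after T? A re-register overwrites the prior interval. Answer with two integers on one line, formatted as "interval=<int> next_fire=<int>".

Op 1: register job_A */17 -> active={job_A:*/17}
Op 2: register job_B */5 -> active={job_A:*/17, job_B:*/5}
Op 3: register job_C */9 -> active={job_A:*/17, job_B:*/5, job_C:*/9}
Op 4: unregister job_C -> active={job_A:*/17, job_B:*/5}
Op 5: unregister job_A -> active={job_B:*/5}
Op 6: unregister job_B -> active={}
Op 7: register job_B */7 -> active={job_B:*/7}
Final interval of job_B = 7
Next fire of job_B after T=284: (284//7+1)*7 = 287

Answer: interval=7 next_fire=287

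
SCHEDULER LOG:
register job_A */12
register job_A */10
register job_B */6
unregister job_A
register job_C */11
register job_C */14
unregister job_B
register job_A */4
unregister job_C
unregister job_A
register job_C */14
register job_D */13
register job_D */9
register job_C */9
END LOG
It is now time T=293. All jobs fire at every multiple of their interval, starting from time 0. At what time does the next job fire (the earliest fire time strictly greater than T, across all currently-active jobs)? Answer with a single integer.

Answer: 297

Derivation:
Op 1: register job_A */12 -> active={job_A:*/12}
Op 2: register job_A */10 -> active={job_A:*/10}
Op 3: register job_B */6 -> active={job_A:*/10, job_B:*/6}
Op 4: unregister job_A -> active={job_B:*/6}
Op 5: register job_C */11 -> active={job_B:*/6, job_C:*/11}
Op 6: register job_C */14 -> active={job_B:*/6, job_C:*/14}
Op 7: unregister job_B -> active={job_C:*/14}
Op 8: register job_A */4 -> active={job_A:*/4, job_C:*/14}
Op 9: unregister job_C -> active={job_A:*/4}
Op 10: unregister job_A -> active={}
Op 11: register job_C */14 -> active={job_C:*/14}
Op 12: register job_D */13 -> active={job_C:*/14, job_D:*/13}
Op 13: register job_D */9 -> active={job_C:*/14, job_D:*/9}
Op 14: register job_C */9 -> active={job_C:*/9, job_D:*/9}
  job_C: interval 9, next fire after T=293 is 297
  job_D: interval 9, next fire after T=293 is 297
Earliest fire time = 297 (job job_C)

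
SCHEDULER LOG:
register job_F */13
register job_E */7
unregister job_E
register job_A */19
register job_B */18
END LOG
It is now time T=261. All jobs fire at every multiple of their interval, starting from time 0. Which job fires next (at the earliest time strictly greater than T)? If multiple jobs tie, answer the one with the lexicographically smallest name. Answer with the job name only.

Answer: job_A

Derivation:
Op 1: register job_F */13 -> active={job_F:*/13}
Op 2: register job_E */7 -> active={job_E:*/7, job_F:*/13}
Op 3: unregister job_E -> active={job_F:*/13}
Op 4: register job_A */19 -> active={job_A:*/19, job_F:*/13}
Op 5: register job_B */18 -> active={job_A:*/19, job_B:*/18, job_F:*/13}
  job_A: interval 19, next fire after T=261 is 266
  job_B: interval 18, next fire after T=261 is 270
  job_F: interval 13, next fire after T=261 is 273
Earliest = 266, winner (lex tiebreak) = job_A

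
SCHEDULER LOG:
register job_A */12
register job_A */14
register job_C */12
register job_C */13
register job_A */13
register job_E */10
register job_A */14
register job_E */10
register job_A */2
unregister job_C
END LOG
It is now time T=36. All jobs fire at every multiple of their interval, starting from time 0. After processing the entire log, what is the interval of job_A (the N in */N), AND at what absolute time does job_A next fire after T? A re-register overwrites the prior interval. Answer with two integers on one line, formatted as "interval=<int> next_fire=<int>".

Op 1: register job_A */12 -> active={job_A:*/12}
Op 2: register job_A */14 -> active={job_A:*/14}
Op 3: register job_C */12 -> active={job_A:*/14, job_C:*/12}
Op 4: register job_C */13 -> active={job_A:*/14, job_C:*/13}
Op 5: register job_A */13 -> active={job_A:*/13, job_C:*/13}
Op 6: register job_E */10 -> active={job_A:*/13, job_C:*/13, job_E:*/10}
Op 7: register job_A */14 -> active={job_A:*/14, job_C:*/13, job_E:*/10}
Op 8: register job_E */10 -> active={job_A:*/14, job_C:*/13, job_E:*/10}
Op 9: register job_A */2 -> active={job_A:*/2, job_C:*/13, job_E:*/10}
Op 10: unregister job_C -> active={job_A:*/2, job_E:*/10}
Final interval of job_A = 2
Next fire of job_A after T=36: (36//2+1)*2 = 38

Answer: interval=2 next_fire=38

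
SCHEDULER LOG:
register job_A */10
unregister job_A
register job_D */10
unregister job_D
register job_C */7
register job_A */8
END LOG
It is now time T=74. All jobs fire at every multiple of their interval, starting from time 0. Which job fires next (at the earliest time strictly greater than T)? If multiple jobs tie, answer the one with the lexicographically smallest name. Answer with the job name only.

Answer: job_C

Derivation:
Op 1: register job_A */10 -> active={job_A:*/10}
Op 2: unregister job_A -> active={}
Op 3: register job_D */10 -> active={job_D:*/10}
Op 4: unregister job_D -> active={}
Op 5: register job_C */7 -> active={job_C:*/7}
Op 6: register job_A */8 -> active={job_A:*/8, job_C:*/7}
  job_A: interval 8, next fire after T=74 is 80
  job_C: interval 7, next fire after T=74 is 77
Earliest = 77, winner (lex tiebreak) = job_C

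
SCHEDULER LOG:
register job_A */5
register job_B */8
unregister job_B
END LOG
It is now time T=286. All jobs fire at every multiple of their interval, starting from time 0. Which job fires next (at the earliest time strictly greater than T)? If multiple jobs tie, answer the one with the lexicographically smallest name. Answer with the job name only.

Op 1: register job_A */5 -> active={job_A:*/5}
Op 2: register job_B */8 -> active={job_A:*/5, job_B:*/8}
Op 3: unregister job_B -> active={job_A:*/5}
  job_A: interval 5, next fire after T=286 is 290
Earliest = 290, winner (lex tiebreak) = job_A

Answer: job_A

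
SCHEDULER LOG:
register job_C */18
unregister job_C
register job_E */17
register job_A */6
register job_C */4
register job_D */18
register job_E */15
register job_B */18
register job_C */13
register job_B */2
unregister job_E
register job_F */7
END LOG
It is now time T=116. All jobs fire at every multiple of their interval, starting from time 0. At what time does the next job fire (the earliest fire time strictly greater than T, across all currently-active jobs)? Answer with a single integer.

Answer: 117

Derivation:
Op 1: register job_C */18 -> active={job_C:*/18}
Op 2: unregister job_C -> active={}
Op 3: register job_E */17 -> active={job_E:*/17}
Op 4: register job_A */6 -> active={job_A:*/6, job_E:*/17}
Op 5: register job_C */4 -> active={job_A:*/6, job_C:*/4, job_E:*/17}
Op 6: register job_D */18 -> active={job_A:*/6, job_C:*/4, job_D:*/18, job_E:*/17}
Op 7: register job_E */15 -> active={job_A:*/6, job_C:*/4, job_D:*/18, job_E:*/15}
Op 8: register job_B */18 -> active={job_A:*/6, job_B:*/18, job_C:*/4, job_D:*/18, job_E:*/15}
Op 9: register job_C */13 -> active={job_A:*/6, job_B:*/18, job_C:*/13, job_D:*/18, job_E:*/15}
Op 10: register job_B */2 -> active={job_A:*/6, job_B:*/2, job_C:*/13, job_D:*/18, job_E:*/15}
Op 11: unregister job_E -> active={job_A:*/6, job_B:*/2, job_C:*/13, job_D:*/18}
Op 12: register job_F */7 -> active={job_A:*/6, job_B:*/2, job_C:*/13, job_D:*/18, job_F:*/7}
  job_A: interval 6, next fire after T=116 is 120
  job_B: interval 2, next fire after T=116 is 118
  job_C: interval 13, next fire after T=116 is 117
  job_D: interval 18, next fire after T=116 is 126
  job_F: interval 7, next fire after T=116 is 119
Earliest fire time = 117 (job job_C)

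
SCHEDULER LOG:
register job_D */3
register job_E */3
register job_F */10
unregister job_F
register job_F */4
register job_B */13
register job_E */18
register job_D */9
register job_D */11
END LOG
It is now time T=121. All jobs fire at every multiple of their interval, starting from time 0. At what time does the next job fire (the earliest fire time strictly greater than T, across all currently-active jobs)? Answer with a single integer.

Op 1: register job_D */3 -> active={job_D:*/3}
Op 2: register job_E */3 -> active={job_D:*/3, job_E:*/3}
Op 3: register job_F */10 -> active={job_D:*/3, job_E:*/3, job_F:*/10}
Op 4: unregister job_F -> active={job_D:*/3, job_E:*/3}
Op 5: register job_F */4 -> active={job_D:*/3, job_E:*/3, job_F:*/4}
Op 6: register job_B */13 -> active={job_B:*/13, job_D:*/3, job_E:*/3, job_F:*/4}
Op 7: register job_E */18 -> active={job_B:*/13, job_D:*/3, job_E:*/18, job_F:*/4}
Op 8: register job_D */9 -> active={job_B:*/13, job_D:*/9, job_E:*/18, job_F:*/4}
Op 9: register job_D */11 -> active={job_B:*/13, job_D:*/11, job_E:*/18, job_F:*/4}
  job_B: interval 13, next fire after T=121 is 130
  job_D: interval 11, next fire after T=121 is 132
  job_E: interval 18, next fire after T=121 is 126
  job_F: interval 4, next fire after T=121 is 124
Earliest fire time = 124 (job job_F)

Answer: 124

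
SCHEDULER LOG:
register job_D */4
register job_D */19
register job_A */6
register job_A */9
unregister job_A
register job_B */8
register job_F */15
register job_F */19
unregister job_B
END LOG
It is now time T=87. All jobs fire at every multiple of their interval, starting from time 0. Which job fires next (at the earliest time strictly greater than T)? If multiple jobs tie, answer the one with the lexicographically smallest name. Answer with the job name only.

Op 1: register job_D */4 -> active={job_D:*/4}
Op 2: register job_D */19 -> active={job_D:*/19}
Op 3: register job_A */6 -> active={job_A:*/6, job_D:*/19}
Op 4: register job_A */9 -> active={job_A:*/9, job_D:*/19}
Op 5: unregister job_A -> active={job_D:*/19}
Op 6: register job_B */8 -> active={job_B:*/8, job_D:*/19}
Op 7: register job_F */15 -> active={job_B:*/8, job_D:*/19, job_F:*/15}
Op 8: register job_F */19 -> active={job_B:*/8, job_D:*/19, job_F:*/19}
Op 9: unregister job_B -> active={job_D:*/19, job_F:*/19}
  job_D: interval 19, next fire after T=87 is 95
  job_F: interval 19, next fire after T=87 is 95
Earliest = 95, winner (lex tiebreak) = job_D

Answer: job_D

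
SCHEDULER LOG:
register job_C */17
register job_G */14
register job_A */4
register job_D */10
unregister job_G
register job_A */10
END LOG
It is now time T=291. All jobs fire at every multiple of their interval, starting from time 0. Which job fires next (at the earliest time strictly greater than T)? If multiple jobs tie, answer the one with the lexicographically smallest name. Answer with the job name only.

Answer: job_A

Derivation:
Op 1: register job_C */17 -> active={job_C:*/17}
Op 2: register job_G */14 -> active={job_C:*/17, job_G:*/14}
Op 3: register job_A */4 -> active={job_A:*/4, job_C:*/17, job_G:*/14}
Op 4: register job_D */10 -> active={job_A:*/4, job_C:*/17, job_D:*/10, job_G:*/14}
Op 5: unregister job_G -> active={job_A:*/4, job_C:*/17, job_D:*/10}
Op 6: register job_A */10 -> active={job_A:*/10, job_C:*/17, job_D:*/10}
  job_A: interval 10, next fire after T=291 is 300
  job_C: interval 17, next fire after T=291 is 306
  job_D: interval 10, next fire after T=291 is 300
Earliest = 300, winner (lex tiebreak) = job_A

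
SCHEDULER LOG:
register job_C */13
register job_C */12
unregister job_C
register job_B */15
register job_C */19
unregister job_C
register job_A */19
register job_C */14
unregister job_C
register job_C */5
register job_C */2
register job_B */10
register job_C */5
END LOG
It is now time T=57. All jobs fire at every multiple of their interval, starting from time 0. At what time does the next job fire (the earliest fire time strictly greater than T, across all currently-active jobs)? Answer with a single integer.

Answer: 60

Derivation:
Op 1: register job_C */13 -> active={job_C:*/13}
Op 2: register job_C */12 -> active={job_C:*/12}
Op 3: unregister job_C -> active={}
Op 4: register job_B */15 -> active={job_B:*/15}
Op 5: register job_C */19 -> active={job_B:*/15, job_C:*/19}
Op 6: unregister job_C -> active={job_B:*/15}
Op 7: register job_A */19 -> active={job_A:*/19, job_B:*/15}
Op 8: register job_C */14 -> active={job_A:*/19, job_B:*/15, job_C:*/14}
Op 9: unregister job_C -> active={job_A:*/19, job_B:*/15}
Op 10: register job_C */5 -> active={job_A:*/19, job_B:*/15, job_C:*/5}
Op 11: register job_C */2 -> active={job_A:*/19, job_B:*/15, job_C:*/2}
Op 12: register job_B */10 -> active={job_A:*/19, job_B:*/10, job_C:*/2}
Op 13: register job_C */5 -> active={job_A:*/19, job_B:*/10, job_C:*/5}
  job_A: interval 19, next fire after T=57 is 76
  job_B: interval 10, next fire after T=57 is 60
  job_C: interval 5, next fire after T=57 is 60
Earliest fire time = 60 (job job_B)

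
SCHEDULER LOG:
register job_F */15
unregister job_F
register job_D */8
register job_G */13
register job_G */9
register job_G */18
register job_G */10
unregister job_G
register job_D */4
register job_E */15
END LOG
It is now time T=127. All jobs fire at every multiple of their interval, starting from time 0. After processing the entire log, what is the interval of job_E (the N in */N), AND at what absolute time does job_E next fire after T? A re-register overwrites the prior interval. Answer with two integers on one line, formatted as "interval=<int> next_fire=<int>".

Op 1: register job_F */15 -> active={job_F:*/15}
Op 2: unregister job_F -> active={}
Op 3: register job_D */8 -> active={job_D:*/8}
Op 4: register job_G */13 -> active={job_D:*/8, job_G:*/13}
Op 5: register job_G */9 -> active={job_D:*/8, job_G:*/9}
Op 6: register job_G */18 -> active={job_D:*/8, job_G:*/18}
Op 7: register job_G */10 -> active={job_D:*/8, job_G:*/10}
Op 8: unregister job_G -> active={job_D:*/8}
Op 9: register job_D */4 -> active={job_D:*/4}
Op 10: register job_E */15 -> active={job_D:*/4, job_E:*/15}
Final interval of job_E = 15
Next fire of job_E after T=127: (127//15+1)*15 = 135

Answer: interval=15 next_fire=135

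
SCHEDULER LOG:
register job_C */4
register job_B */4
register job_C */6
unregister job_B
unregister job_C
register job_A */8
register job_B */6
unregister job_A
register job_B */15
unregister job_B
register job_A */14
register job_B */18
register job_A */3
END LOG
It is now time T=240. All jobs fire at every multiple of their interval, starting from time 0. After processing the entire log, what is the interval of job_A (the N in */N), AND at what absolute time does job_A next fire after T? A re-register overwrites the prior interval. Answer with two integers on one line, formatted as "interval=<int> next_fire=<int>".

Answer: interval=3 next_fire=243

Derivation:
Op 1: register job_C */4 -> active={job_C:*/4}
Op 2: register job_B */4 -> active={job_B:*/4, job_C:*/4}
Op 3: register job_C */6 -> active={job_B:*/4, job_C:*/6}
Op 4: unregister job_B -> active={job_C:*/6}
Op 5: unregister job_C -> active={}
Op 6: register job_A */8 -> active={job_A:*/8}
Op 7: register job_B */6 -> active={job_A:*/8, job_B:*/6}
Op 8: unregister job_A -> active={job_B:*/6}
Op 9: register job_B */15 -> active={job_B:*/15}
Op 10: unregister job_B -> active={}
Op 11: register job_A */14 -> active={job_A:*/14}
Op 12: register job_B */18 -> active={job_A:*/14, job_B:*/18}
Op 13: register job_A */3 -> active={job_A:*/3, job_B:*/18}
Final interval of job_A = 3
Next fire of job_A after T=240: (240//3+1)*3 = 243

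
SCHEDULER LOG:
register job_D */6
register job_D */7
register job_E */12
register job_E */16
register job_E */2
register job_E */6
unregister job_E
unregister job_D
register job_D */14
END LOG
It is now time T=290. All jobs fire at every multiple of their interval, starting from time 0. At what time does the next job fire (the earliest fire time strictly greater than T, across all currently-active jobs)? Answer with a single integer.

Op 1: register job_D */6 -> active={job_D:*/6}
Op 2: register job_D */7 -> active={job_D:*/7}
Op 3: register job_E */12 -> active={job_D:*/7, job_E:*/12}
Op 4: register job_E */16 -> active={job_D:*/7, job_E:*/16}
Op 5: register job_E */2 -> active={job_D:*/7, job_E:*/2}
Op 6: register job_E */6 -> active={job_D:*/7, job_E:*/6}
Op 7: unregister job_E -> active={job_D:*/7}
Op 8: unregister job_D -> active={}
Op 9: register job_D */14 -> active={job_D:*/14}
  job_D: interval 14, next fire after T=290 is 294
Earliest fire time = 294 (job job_D)

Answer: 294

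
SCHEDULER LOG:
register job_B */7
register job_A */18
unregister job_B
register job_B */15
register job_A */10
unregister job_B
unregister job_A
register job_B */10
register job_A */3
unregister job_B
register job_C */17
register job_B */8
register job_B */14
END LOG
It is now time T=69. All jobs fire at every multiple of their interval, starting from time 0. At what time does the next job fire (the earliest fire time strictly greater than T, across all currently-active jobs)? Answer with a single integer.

Answer: 70

Derivation:
Op 1: register job_B */7 -> active={job_B:*/7}
Op 2: register job_A */18 -> active={job_A:*/18, job_B:*/7}
Op 3: unregister job_B -> active={job_A:*/18}
Op 4: register job_B */15 -> active={job_A:*/18, job_B:*/15}
Op 5: register job_A */10 -> active={job_A:*/10, job_B:*/15}
Op 6: unregister job_B -> active={job_A:*/10}
Op 7: unregister job_A -> active={}
Op 8: register job_B */10 -> active={job_B:*/10}
Op 9: register job_A */3 -> active={job_A:*/3, job_B:*/10}
Op 10: unregister job_B -> active={job_A:*/3}
Op 11: register job_C */17 -> active={job_A:*/3, job_C:*/17}
Op 12: register job_B */8 -> active={job_A:*/3, job_B:*/8, job_C:*/17}
Op 13: register job_B */14 -> active={job_A:*/3, job_B:*/14, job_C:*/17}
  job_A: interval 3, next fire after T=69 is 72
  job_B: interval 14, next fire after T=69 is 70
  job_C: interval 17, next fire after T=69 is 85
Earliest fire time = 70 (job job_B)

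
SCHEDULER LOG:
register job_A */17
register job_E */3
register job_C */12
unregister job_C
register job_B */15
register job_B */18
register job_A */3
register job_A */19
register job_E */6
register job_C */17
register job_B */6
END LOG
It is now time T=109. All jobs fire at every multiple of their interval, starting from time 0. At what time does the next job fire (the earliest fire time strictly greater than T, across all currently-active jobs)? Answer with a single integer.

Answer: 114

Derivation:
Op 1: register job_A */17 -> active={job_A:*/17}
Op 2: register job_E */3 -> active={job_A:*/17, job_E:*/3}
Op 3: register job_C */12 -> active={job_A:*/17, job_C:*/12, job_E:*/3}
Op 4: unregister job_C -> active={job_A:*/17, job_E:*/3}
Op 5: register job_B */15 -> active={job_A:*/17, job_B:*/15, job_E:*/3}
Op 6: register job_B */18 -> active={job_A:*/17, job_B:*/18, job_E:*/3}
Op 7: register job_A */3 -> active={job_A:*/3, job_B:*/18, job_E:*/3}
Op 8: register job_A */19 -> active={job_A:*/19, job_B:*/18, job_E:*/3}
Op 9: register job_E */6 -> active={job_A:*/19, job_B:*/18, job_E:*/6}
Op 10: register job_C */17 -> active={job_A:*/19, job_B:*/18, job_C:*/17, job_E:*/6}
Op 11: register job_B */6 -> active={job_A:*/19, job_B:*/6, job_C:*/17, job_E:*/6}
  job_A: interval 19, next fire after T=109 is 114
  job_B: interval 6, next fire after T=109 is 114
  job_C: interval 17, next fire after T=109 is 119
  job_E: interval 6, next fire after T=109 is 114
Earliest fire time = 114 (job job_A)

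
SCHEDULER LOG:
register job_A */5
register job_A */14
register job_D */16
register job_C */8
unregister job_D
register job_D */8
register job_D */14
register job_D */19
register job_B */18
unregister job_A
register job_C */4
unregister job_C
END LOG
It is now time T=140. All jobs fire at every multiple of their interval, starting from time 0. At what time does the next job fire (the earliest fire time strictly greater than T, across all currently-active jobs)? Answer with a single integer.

Op 1: register job_A */5 -> active={job_A:*/5}
Op 2: register job_A */14 -> active={job_A:*/14}
Op 3: register job_D */16 -> active={job_A:*/14, job_D:*/16}
Op 4: register job_C */8 -> active={job_A:*/14, job_C:*/8, job_D:*/16}
Op 5: unregister job_D -> active={job_A:*/14, job_C:*/8}
Op 6: register job_D */8 -> active={job_A:*/14, job_C:*/8, job_D:*/8}
Op 7: register job_D */14 -> active={job_A:*/14, job_C:*/8, job_D:*/14}
Op 8: register job_D */19 -> active={job_A:*/14, job_C:*/8, job_D:*/19}
Op 9: register job_B */18 -> active={job_A:*/14, job_B:*/18, job_C:*/8, job_D:*/19}
Op 10: unregister job_A -> active={job_B:*/18, job_C:*/8, job_D:*/19}
Op 11: register job_C */4 -> active={job_B:*/18, job_C:*/4, job_D:*/19}
Op 12: unregister job_C -> active={job_B:*/18, job_D:*/19}
  job_B: interval 18, next fire after T=140 is 144
  job_D: interval 19, next fire after T=140 is 152
Earliest fire time = 144 (job job_B)

Answer: 144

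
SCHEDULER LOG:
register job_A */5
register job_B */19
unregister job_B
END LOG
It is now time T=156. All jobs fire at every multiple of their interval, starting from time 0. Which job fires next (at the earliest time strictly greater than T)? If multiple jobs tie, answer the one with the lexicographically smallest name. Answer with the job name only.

Op 1: register job_A */5 -> active={job_A:*/5}
Op 2: register job_B */19 -> active={job_A:*/5, job_B:*/19}
Op 3: unregister job_B -> active={job_A:*/5}
  job_A: interval 5, next fire after T=156 is 160
Earliest = 160, winner (lex tiebreak) = job_A

Answer: job_A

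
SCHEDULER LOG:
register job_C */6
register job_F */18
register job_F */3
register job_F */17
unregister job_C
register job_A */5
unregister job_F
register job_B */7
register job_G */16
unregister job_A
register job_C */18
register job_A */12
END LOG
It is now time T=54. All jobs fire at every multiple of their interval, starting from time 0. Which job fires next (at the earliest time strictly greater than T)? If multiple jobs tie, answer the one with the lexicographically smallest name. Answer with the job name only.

Answer: job_B

Derivation:
Op 1: register job_C */6 -> active={job_C:*/6}
Op 2: register job_F */18 -> active={job_C:*/6, job_F:*/18}
Op 3: register job_F */3 -> active={job_C:*/6, job_F:*/3}
Op 4: register job_F */17 -> active={job_C:*/6, job_F:*/17}
Op 5: unregister job_C -> active={job_F:*/17}
Op 6: register job_A */5 -> active={job_A:*/5, job_F:*/17}
Op 7: unregister job_F -> active={job_A:*/5}
Op 8: register job_B */7 -> active={job_A:*/5, job_B:*/7}
Op 9: register job_G */16 -> active={job_A:*/5, job_B:*/7, job_G:*/16}
Op 10: unregister job_A -> active={job_B:*/7, job_G:*/16}
Op 11: register job_C */18 -> active={job_B:*/7, job_C:*/18, job_G:*/16}
Op 12: register job_A */12 -> active={job_A:*/12, job_B:*/7, job_C:*/18, job_G:*/16}
  job_A: interval 12, next fire after T=54 is 60
  job_B: interval 7, next fire after T=54 is 56
  job_C: interval 18, next fire after T=54 is 72
  job_G: interval 16, next fire after T=54 is 64
Earliest = 56, winner (lex tiebreak) = job_B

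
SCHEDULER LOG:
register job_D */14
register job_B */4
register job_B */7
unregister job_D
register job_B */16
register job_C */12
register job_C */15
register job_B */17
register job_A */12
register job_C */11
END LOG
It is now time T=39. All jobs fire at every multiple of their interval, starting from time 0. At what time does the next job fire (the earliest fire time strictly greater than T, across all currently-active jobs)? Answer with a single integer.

Answer: 44

Derivation:
Op 1: register job_D */14 -> active={job_D:*/14}
Op 2: register job_B */4 -> active={job_B:*/4, job_D:*/14}
Op 3: register job_B */7 -> active={job_B:*/7, job_D:*/14}
Op 4: unregister job_D -> active={job_B:*/7}
Op 5: register job_B */16 -> active={job_B:*/16}
Op 6: register job_C */12 -> active={job_B:*/16, job_C:*/12}
Op 7: register job_C */15 -> active={job_B:*/16, job_C:*/15}
Op 8: register job_B */17 -> active={job_B:*/17, job_C:*/15}
Op 9: register job_A */12 -> active={job_A:*/12, job_B:*/17, job_C:*/15}
Op 10: register job_C */11 -> active={job_A:*/12, job_B:*/17, job_C:*/11}
  job_A: interval 12, next fire after T=39 is 48
  job_B: interval 17, next fire after T=39 is 51
  job_C: interval 11, next fire after T=39 is 44
Earliest fire time = 44 (job job_C)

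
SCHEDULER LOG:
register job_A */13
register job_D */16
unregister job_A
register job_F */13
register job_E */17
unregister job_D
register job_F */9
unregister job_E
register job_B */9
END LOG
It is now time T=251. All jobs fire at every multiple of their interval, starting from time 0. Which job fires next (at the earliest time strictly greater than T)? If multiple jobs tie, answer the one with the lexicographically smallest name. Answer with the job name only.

Answer: job_B

Derivation:
Op 1: register job_A */13 -> active={job_A:*/13}
Op 2: register job_D */16 -> active={job_A:*/13, job_D:*/16}
Op 3: unregister job_A -> active={job_D:*/16}
Op 4: register job_F */13 -> active={job_D:*/16, job_F:*/13}
Op 5: register job_E */17 -> active={job_D:*/16, job_E:*/17, job_F:*/13}
Op 6: unregister job_D -> active={job_E:*/17, job_F:*/13}
Op 7: register job_F */9 -> active={job_E:*/17, job_F:*/9}
Op 8: unregister job_E -> active={job_F:*/9}
Op 9: register job_B */9 -> active={job_B:*/9, job_F:*/9}
  job_B: interval 9, next fire after T=251 is 252
  job_F: interval 9, next fire after T=251 is 252
Earliest = 252, winner (lex tiebreak) = job_B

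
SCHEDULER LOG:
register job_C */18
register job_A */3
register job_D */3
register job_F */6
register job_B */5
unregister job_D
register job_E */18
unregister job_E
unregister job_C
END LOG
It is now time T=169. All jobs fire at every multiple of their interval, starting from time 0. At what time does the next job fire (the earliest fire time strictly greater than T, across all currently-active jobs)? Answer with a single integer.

Op 1: register job_C */18 -> active={job_C:*/18}
Op 2: register job_A */3 -> active={job_A:*/3, job_C:*/18}
Op 3: register job_D */3 -> active={job_A:*/3, job_C:*/18, job_D:*/3}
Op 4: register job_F */6 -> active={job_A:*/3, job_C:*/18, job_D:*/3, job_F:*/6}
Op 5: register job_B */5 -> active={job_A:*/3, job_B:*/5, job_C:*/18, job_D:*/3, job_F:*/6}
Op 6: unregister job_D -> active={job_A:*/3, job_B:*/5, job_C:*/18, job_F:*/6}
Op 7: register job_E */18 -> active={job_A:*/3, job_B:*/5, job_C:*/18, job_E:*/18, job_F:*/6}
Op 8: unregister job_E -> active={job_A:*/3, job_B:*/5, job_C:*/18, job_F:*/6}
Op 9: unregister job_C -> active={job_A:*/3, job_B:*/5, job_F:*/6}
  job_A: interval 3, next fire after T=169 is 171
  job_B: interval 5, next fire after T=169 is 170
  job_F: interval 6, next fire after T=169 is 174
Earliest fire time = 170 (job job_B)

Answer: 170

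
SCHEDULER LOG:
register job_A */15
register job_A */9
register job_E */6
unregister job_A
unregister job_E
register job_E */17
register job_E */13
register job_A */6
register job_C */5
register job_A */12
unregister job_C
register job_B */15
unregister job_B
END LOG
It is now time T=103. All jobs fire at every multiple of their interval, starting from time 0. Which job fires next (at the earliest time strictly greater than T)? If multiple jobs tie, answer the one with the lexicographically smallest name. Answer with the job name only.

Answer: job_E

Derivation:
Op 1: register job_A */15 -> active={job_A:*/15}
Op 2: register job_A */9 -> active={job_A:*/9}
Op 3: register job_E */6 -> active={job_A:*/9, job_E:*/6}
Op 4: unregister job_A -> active={job_E:*/6}
Op 5: unregister job_E -> active={}
Op 6: register job_E */17 -> active={job_E:*/17}
Op 7: register job_E */13 -> active={job_E:*/13}
Op 8: register job_A */6 -> active={job_A:*/6, job_E:*/13}
Op 9: register job_C */5 -> active={job_A:*/6, job_C:*/5, job_E:*/13}
Op 10: register job_A */12 -> active={job_A:*/12, job_C:*/5, job_E:*/13}
Op 11: unregister job_C -> active={job_A:*/12, job_E:*/13}
Op 12: register job_B */15 -> active={job_A:*/12, job_B:*/15, job_E:*/13}
Op 13: unregister job_B -> active={job_A:*/12, job_E:*/13}
  job_A: interval 12, next fire after T=103 is 108
  job_E: interval 13, next fire after T=103 is 104
Earliest = 104, winner (lex tiebreak) = job_E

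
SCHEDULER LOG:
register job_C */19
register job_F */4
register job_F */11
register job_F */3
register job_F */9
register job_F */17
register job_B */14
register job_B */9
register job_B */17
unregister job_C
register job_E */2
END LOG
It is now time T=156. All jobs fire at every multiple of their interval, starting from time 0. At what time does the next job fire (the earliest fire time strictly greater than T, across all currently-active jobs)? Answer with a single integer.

Answer: 158

Derivation:
Op 1: register job_C */19 -> active={job_C:*/19}
Op 2: register job_F */4 -> active={job_C:*/19, job_F:*/4}
Op 3: register job_F */11 -> active={job_C:*/19, job_F:*/11}
Op 4: register job_F */3 -> active={job_C:*/19, job_F:*/3}
Op 5: register job_F */9 -> active={job_C:*/19, job_F:*/9}
Op 6: register job_F */17 -> active={job_C:*/19, job_F:*/17}
Op 7: register job_B */14 -> active={job_B:*/14, job_C:*/19, job_F:*/17}
Op 8: register job_B */9 -> active={job_B:*/9, job_C:*/19, job_F:*/17}
Op 9: register job_B */17 -> active={job_B:*/17, job_C:*/19, job_F:*/17}
Op 10: unregister job_C -> active={job_B:*/17, job_F:*/17}
Op 11: register job_E */2 -> active={job_B:*/17, job_E:*/2, job_F:*/17}
  job_B: interval 17, next fire after T=156 is 170
  job_E: interval 2, next fire after T=156 is 158
  job_F: interval 17, next fire after T=156 is 170
Earliest fire time = 158 (job job_E)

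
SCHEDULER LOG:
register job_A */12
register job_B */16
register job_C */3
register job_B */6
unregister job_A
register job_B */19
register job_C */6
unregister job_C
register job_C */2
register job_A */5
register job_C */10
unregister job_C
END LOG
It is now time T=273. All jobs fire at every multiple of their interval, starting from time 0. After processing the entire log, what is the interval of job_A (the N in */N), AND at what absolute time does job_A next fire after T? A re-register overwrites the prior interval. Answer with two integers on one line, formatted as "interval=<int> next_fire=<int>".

Op 1: register job_A */12 -> active={job_A:*/12}
Op 2: register job_B */16 -> active={job_A:*/12, job_B:*/16}
Op 3: register job_C */3 -> active={job_A:*/12, job_B:*/16, job_C:*/3}
Op 4: register job_B */6 -> active={job_A:*/12, job_B:*/6, job_C:*/3}
Op 5: unregister job_A -> active={job_B:*/6, job_C:*/3}
Op 6: register job_B */19 -> active={job_B:*/19, job_C:*/3}
Op 7: register job_C */6 -> active={job_B:*/19, job_C:*/6}
Op 8: unregister job_C -> active={job_B:*/19}
Op 9: register job_C */2 -> active={job_B:*/19, job_C:*/2}
Op 10: register job_A */5 -> active={job_A:*/5, job_B:*/19, job_C:*/2}
Op 11: register job_C */10 -> active={job_A:*/5, job_B:*/19, job_C:*/10}
Op 12: unregister job_C -> active={job_A:*/5, job_B:*/19}
Final interval of job_A = 5
Next fire of job_A after T=273: (273//5+1)*5 = 275

Answer: interval=5 next_fire=275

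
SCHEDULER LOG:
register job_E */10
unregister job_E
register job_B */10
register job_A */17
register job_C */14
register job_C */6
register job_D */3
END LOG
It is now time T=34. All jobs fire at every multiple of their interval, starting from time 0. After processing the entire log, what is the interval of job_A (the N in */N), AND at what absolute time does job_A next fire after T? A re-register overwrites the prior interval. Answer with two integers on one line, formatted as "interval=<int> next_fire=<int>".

Answer: interval=17 next_fire=51

Derivation:
Op 1: register job_E */10 -> active={job_E:*/10}
Op 2: unregister job_E -> active={}
Op 3: register job_B */10 -> active={job_B:*/10}
Op 4: register job_A */17 -> active={job_A:*/17, job_B:*/10}
Op 5: register job_C */14 -> active={job_A:*/17, job_B:*/10, job_C:*/14}
Op 6: register job_C */6 -> active={job_A:*/17, job_B:*/10, job_C:*/6}
Op 7: register job_D */3 -> active={job_A:*/17, job_B:*/10, job_C:*/6, job_D:*/3}
Final interval of job_A = 17
Next fire of job_A after T=34: (34//17+1)*17 = 51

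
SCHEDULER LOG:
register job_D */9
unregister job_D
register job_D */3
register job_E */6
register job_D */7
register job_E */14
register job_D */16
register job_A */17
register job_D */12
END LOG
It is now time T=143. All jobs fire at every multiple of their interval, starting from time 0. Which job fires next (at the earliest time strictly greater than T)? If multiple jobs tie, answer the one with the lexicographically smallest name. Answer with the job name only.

Answer: job_D

Derivation:
Op 1: register job_D */9 -> active={job_D:*/9}
Op 2: unregister job_D -> active={}
Op 3: register job_D */3 -> active={job_D:*/3}
Op 4: register job_E */6 -> active={job_D:*/3, job_E:*/6}
Op 5: register job_D */7 -> active={job_D:*/7, job_E:*/6}
Op 6: register job_E */14 -> active={job_D:*/7, job_E:*/14}
Op 7: register job_D */16 -> active={job_D:*/16, job_E:*/14}
Op 8: register job_A */17 -> active={job_A:*/17, job_D:*/16, job_E:*/14}
Op 9: register job_D */12 -> active={job_A:*/17, job_D:*/12, job_E:*/14}
  job_A: interval 17, next fire after T=143 is 153
  job_D: interval 12, next fire after T=143 is 144
  job_E: interval 14, next fire after T=143 is 154
Earliest = 144, winner (lex tiebreak) = job_D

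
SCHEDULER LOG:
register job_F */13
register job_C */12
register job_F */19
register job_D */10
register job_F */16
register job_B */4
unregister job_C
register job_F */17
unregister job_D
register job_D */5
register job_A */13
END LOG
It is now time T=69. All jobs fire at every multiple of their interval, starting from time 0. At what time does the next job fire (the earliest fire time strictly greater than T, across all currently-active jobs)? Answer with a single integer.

Answer: 70

Derivation:
Op 1: register job_F */13 -> active={job_F:*/13}
Op 2: register job_C */12 -> active={job_C:*/12, job_F:*/13}
Op 3: register job_F */19 -> active={job_C:*/12, job_F:*/19}
Op 4: register job_D */10 -> active={job_C:*/12, job_D:*/10, job_F:*/19}
Op 5: register job_F */16 -> active={job_C:*/12, job_D:*/10, job_F:*/16}
Op 6: register job_B */4 -> active={job_B:*/4, job_C:*/12, job_D:*/10, job_F:*/16}
Op 7: unregister job_C -> active={job_B:*/4, job_D:*/10, job_F:*/16}
Op 8: register job_F */17 -> active={job_B:*/4, job_D:*/10, job_F:*/17}
Op 9: unregister job_D -> active={job_B:*/4, job_F:*/17}
Op 10: register job_D */5 -> active={job_B:*/4, job_D:*/5, job_F:*/17}
Op 11: register job_A */13 -> active={job_A:*/13, job_B:*/4, job_D:*/5, job_F:*/17}
  job_A: interval 13, next fire after T=69 is 78
  job_B: interval 4, next fire after T=69 is 72
  job_D: interval 5, next fire after T=69 is 70
  job_F: interval 17, next fire after T=69 is 85
Earliest fire time = 70 (job job_D)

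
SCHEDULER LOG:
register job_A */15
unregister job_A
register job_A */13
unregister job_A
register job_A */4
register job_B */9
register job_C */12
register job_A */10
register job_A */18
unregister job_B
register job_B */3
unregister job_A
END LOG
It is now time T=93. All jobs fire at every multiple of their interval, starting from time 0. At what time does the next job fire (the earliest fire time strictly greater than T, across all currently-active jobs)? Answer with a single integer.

Answer: 96

Derivation:
Op 1: register job_A */15 -> active={job_A:*/15}
Op 2: unregister job_A -> active={}
Op 3: register job_A */13 -> active={job_A:*/13}
Op 4: unregister job_A -> active={}
Op 5: register job_A */4 -> active={job_A:*/4}
Op 6: register job_B */9 -> active={job_A:*/4, job_B:*/9}
Op 7: register job_C */12 -> active={job_A:*/4, job_B:*/9, job_C:*/12}
Op 8: register job_A */10 -> active={job_A:*/10, job_B:*/9, job_C:*/12}
Op 9: register job_A */18 -> active={job_A:*/18, job_B:*/9, job_C:*/12}
Op 10: unregister job_B -> active={job_A:*/18, job_C:*/12}
Op 11: register job_B */3 -> active={job_A:*/18, job_B:*/3, job_C:*/12}
Op 12: unregister job_A -> active={job_B:*/3, job_C:*/12}
  job_B: interval 3, next fire after T=93 is 96
  job_C: interval 12, next fire after T=93 is 96
Earliest fire time = 96 (job job_B)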